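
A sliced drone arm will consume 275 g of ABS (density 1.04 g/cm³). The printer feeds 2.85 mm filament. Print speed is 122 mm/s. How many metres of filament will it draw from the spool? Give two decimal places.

Extruded volume: 275/1.04 = 264.4231 cm³ (264423.1 mm³).
Cross-section of 2.85 mm filament: π·(2.85/2)² = 6.3794 mm².
L = V/A = 264423.1/6.3794 = 41449.53 mm → 41.45 m.

41.45 m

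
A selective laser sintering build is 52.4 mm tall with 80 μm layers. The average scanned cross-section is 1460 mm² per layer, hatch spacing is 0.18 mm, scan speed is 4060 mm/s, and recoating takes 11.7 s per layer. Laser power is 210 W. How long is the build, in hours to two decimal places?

2.49 hours

Layer count = ceil(52.4 / 0.08) = 655.
Scan path per layer: 1460 / 0.18 → 8111.1 mm.
Laser time per layer: 8111.1 / 4060 → 1.9978 s.
Layer cycle: 1.9978 + 11.7 → 13.6978 s.
Build time = 655 × 13.6978 = 8972.059 s = 2.49 hours.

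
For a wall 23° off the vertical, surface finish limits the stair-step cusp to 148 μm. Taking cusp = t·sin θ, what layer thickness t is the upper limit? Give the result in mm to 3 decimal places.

0.379 mm

Layer height = cusp / sin(23°) = 0.148 / 0.3907 = 0.379 mm.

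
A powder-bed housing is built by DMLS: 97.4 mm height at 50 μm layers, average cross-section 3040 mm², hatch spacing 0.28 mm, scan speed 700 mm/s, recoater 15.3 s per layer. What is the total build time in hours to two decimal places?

Layer count = ceil(97.4 / 0.05) = 1948.
Scan path per layer: 3040 / 0.28 → 10857.1 mm.
Laser time per layer: 10857.1 / 700 → 15.5101 s.
Time per layer = 15.5101 + 15.3 = 30.8101 s.
1948 layers × 30.8101 s/layer = 60018.0748 s, i.e. 16.67 hours.

16.67 hours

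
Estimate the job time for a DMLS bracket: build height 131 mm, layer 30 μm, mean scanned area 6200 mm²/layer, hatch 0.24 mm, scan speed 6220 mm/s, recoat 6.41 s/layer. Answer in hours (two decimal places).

Number of layers: 131 / 0.03 → 4367 (rounded up).
Scan path per layer = 6200 / 0.24, so 25833.3 mm.
Laser time per layer: 25833.3 / 6220 → 4.1533 s.
Time per layer = 4.1533 + 6.41, so 10.5633 s.
4367 layers × 10.5633 s/layer = 46129.9311 s, i.e. 12.81 hours.

12.81 hours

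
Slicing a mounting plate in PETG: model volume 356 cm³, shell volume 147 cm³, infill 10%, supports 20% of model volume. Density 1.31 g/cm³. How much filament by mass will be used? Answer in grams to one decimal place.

Infill region = 356 − 147, so 209 cm³.
Infill deposited: 0.10 × 209 → 20.9 cm³.
Support: 0.20 × 356 → 71.2 cm³.
Deposited volume = 147 + 20.9 + 71.2, so 239.1 cm³.
Mass = 239.1 × 1.31, so 313.221 g.

313.2 g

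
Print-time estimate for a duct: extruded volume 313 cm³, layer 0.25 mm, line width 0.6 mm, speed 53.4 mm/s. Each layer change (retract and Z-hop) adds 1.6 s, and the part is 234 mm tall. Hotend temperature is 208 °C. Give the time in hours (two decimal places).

11.27 hours

Extrusion cross-section = 0.25 × 0.6, so 0.15 mm².
Total extruded path = 313000/0.15 = 2086666.7 mm.
Print-move time = 2086666.7 / 53.4, so 39076.2 s.
Layer count = ceil(234 / 0.25) = 936.
Layer-change overhead: 936 × 1.6 → 1497.6 s.
Altogether 39076.2 + 1497.6 = 40573.8 s, i.e. 11.27 hours.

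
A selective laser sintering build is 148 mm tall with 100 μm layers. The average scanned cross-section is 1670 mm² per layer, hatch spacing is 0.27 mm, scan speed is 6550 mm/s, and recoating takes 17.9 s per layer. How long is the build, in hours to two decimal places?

7.75 hours

Number of layers: 148 / 0.1 → 1480 (rounded up).
Per-layer scan distance = 1670 / 0.27 = 6185.2 mm.
Laser time per layer: 6185.2 / 6550 → 0.9443 s.
Layer cycle: 0.9443 + 17.9 → 18.8443 s.
1480 layers × 18.8443 s/layer = 27889.564 s, i.e. 7.75 hours.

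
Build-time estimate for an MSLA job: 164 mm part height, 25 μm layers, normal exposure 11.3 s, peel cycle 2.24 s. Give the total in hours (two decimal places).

24.67 hours

Layers = ⌈164/0.025⌉ = 6560.
Cycle time = 11.3 + 2.24, so 13.54 s.
Build time: 6560 × 13.54 s = 88822.4 s, i.e. 24.67 hours.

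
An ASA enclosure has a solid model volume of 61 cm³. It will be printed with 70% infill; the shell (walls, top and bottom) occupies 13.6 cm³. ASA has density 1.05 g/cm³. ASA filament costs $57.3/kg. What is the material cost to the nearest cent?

Infill region = 61 − 13.6, so 47.4 cm³.
Deposited infill = 0.70 × 47.4, so 33.18 cm³.
Total printed volume: 13.6 + 33.18 → 46.78 cm³.
Mass = 46.78 × 1.05, so 49.119 g.
At $57.3/kg: 49.119/1000 × 57.3 = $2.81.

$2.81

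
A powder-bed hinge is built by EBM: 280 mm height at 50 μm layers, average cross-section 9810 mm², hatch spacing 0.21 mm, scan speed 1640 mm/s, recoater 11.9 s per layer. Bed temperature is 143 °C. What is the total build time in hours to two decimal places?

62.82 hours

Layer count = ceil(280 / 0.05) = 5600.
Hatch length per layer = 9810 / 0.21 = 46714.3 mm.
Beam time per layer: 46714.3 / 1640 → 28.4843 s.
Layer cycle = 28.4843 + 11.9, so 40.3843 s.
Total: 5600 × 40.3843 s = 226152.08 s → 62.82 hours.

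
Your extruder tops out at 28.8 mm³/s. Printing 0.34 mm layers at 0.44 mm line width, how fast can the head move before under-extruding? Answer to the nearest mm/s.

Extrusion cross-section: 0.34 × 0.44 → 0.1496 mm².
v_max = Q/A = 28.8/0.1496 = 192.51 mm/s → 193 mm/s.

193 mm/s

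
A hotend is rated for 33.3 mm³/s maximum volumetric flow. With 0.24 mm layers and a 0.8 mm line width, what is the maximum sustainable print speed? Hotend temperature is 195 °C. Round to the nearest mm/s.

Extrusion cross-section = 0.24 × 0.8, so 0.192 mm².
v_max = Q/A = 33.3/0.192 = 173.44 mm/s → 173 mm/s.

173 mm/s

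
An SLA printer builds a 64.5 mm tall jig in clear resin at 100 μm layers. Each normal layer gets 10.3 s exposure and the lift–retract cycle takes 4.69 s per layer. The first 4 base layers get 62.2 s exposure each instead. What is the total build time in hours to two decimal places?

2.74 hours

Layer count = ceil(64.5 / 0.1) = 645.
Burn-in layers = 4 × (62.2 + 4.69) = 267.56 s.
Normal layers = 641 × (10.3 + 4.69) = 9608.59 s.
Total = 267.56 + 9608.59 = 9876.15 s = 2.74 hours.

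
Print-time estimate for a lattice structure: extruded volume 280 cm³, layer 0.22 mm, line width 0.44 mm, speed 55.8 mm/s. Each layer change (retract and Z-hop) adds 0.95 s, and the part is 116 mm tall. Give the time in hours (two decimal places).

14.54 hours

Extrusion cross-section = 0.22 × 0.44, so 0.0968 mm².
Path length: 280000 mm³ / 0.0968 mm² → 2892562 mm.
Extrusion time: 2892562 / 55.8 → 51838 s.
Layers = ⌈116/0.22⌉ = 528.
Non-print overhead = 528 × 0.95, so 501.6 s.
Total = 51838 + 501.6 = 52339.6 s = 14.54 hours.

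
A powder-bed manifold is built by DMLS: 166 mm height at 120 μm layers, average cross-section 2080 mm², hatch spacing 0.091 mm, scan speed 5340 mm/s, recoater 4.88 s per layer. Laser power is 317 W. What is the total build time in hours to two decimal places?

3.52 hours

Layer count = ceil(166 / 0.12) = 1384.
Hatch length per layer: 2080 / 0.091 → 22857.1 mm.
Per-layer scan time = 22857.1 / 5340 = 4.2804 s.
Layer cycle = 4.2804 + 4.88 = 9.1604 s.
Build time = 1384 × 9.1604 = 12677.9936 s = 3.52 hours.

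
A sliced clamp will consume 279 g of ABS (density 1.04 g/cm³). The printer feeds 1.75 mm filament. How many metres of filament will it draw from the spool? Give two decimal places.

111.53 m

Extruded volume: 279/1.04 = 268.2692 cm³ (268269.2 mm³).
Filament cross-section = π × (1.75/2)² = 2.4053 mm².
Length = 268269.2 / 2.4053 = 111532.53 mm = 111.53 m.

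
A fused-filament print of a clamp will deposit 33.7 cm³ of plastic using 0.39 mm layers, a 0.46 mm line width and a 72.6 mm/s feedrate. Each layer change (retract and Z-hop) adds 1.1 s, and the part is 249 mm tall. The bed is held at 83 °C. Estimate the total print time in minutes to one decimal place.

54.8 minutes

Extrusion cross-section = 0.39 × 0.46, so 0.1794 mm².
Path length: 33700 mm³ / 0.1794 mm² → 187848.4 mm.
Print-move time: 187848.4 / 72.6 → 2587.4 s.
Layers = ⌈249/0.39⌉ = 639.
Layer-change overhead = 639 × 1.1 = 702.9 s.
Altogether 2587.4 + 702.9 = 3290.3 s, i.e. 54.8 minutes.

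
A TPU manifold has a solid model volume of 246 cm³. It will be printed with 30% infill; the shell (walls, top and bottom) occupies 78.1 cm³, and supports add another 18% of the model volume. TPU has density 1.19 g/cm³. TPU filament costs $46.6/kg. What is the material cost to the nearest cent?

Infill region = 246 − 78.1 = 167.9 cm³.
Deposited infill = 0.30 × 167.9 = 50.37 cm³.
Support = 0.18 × 246, so 44.28 cm³.
Total printed volume = 78.1 + 50.37 + 44.28, so 172.75 cm³.
Mass = 172.75 × 1.19 = 205.5725 g.
Cost = 205.5725 g / 1000 × $46.6/kg = $9.58.

$9.58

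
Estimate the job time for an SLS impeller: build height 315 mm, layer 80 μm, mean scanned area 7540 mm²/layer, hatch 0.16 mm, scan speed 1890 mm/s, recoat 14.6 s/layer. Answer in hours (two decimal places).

43.25 hours

Layer count = ceil(315 / 0.08) = 3938.
Per-layer scan distance = 7540 / 0.16 = 47125 mm.
Per-layer scan time: 47125 / 1890 → 24.9339 s.
Time per layer = 24.9339 + 14.6 = 39.5339 s.
3938 layers × 39.5339 s/layer = 155684.4982 s, i.e. 43.25 hours.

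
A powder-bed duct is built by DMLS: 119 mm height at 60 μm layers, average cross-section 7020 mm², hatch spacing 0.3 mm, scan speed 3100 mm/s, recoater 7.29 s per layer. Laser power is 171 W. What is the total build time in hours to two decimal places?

8.18 hours

Layer count = ceil(119 / 0.06) = 1984.
Scan path per layer: 7020 / 0.3 → 23400 mm.
Laser time per layer = 23400 / 3100, so 7.5484 s.
Layer cycle: 7.5484 + 7.29 → 14.8384 s.
Total: 1984 × 14.8384 s = 29439.3856 s → 8.18 hours.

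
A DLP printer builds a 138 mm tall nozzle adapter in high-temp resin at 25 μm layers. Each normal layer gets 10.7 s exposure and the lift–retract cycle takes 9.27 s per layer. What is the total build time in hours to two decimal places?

Layers = ⌈138/0.025⌉ = 5520.
Each layer takes = 10.7 + 9.27 = 19.97 s.
Total = 5520 × 19.97 = 110234.4 s = 30.62 hours.

30.62 hours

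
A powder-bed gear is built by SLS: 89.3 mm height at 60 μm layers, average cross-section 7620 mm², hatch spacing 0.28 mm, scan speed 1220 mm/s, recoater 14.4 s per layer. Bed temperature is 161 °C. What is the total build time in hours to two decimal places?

15.18 hours

Layer count = ceil(89.3 / 0.06) = 1489.
Per-layer scan distance = 7620 / 0.28 = 27214.3 mm.
Scan time per layer = 27214.3 / 1220, so 22.3068 s.
Per-layer time: 22.3068 + 14.4 → 36.7068 s.
1489 layers × 36.7068 s/layer = 54656.4252 s, i.e. 15.18 hours.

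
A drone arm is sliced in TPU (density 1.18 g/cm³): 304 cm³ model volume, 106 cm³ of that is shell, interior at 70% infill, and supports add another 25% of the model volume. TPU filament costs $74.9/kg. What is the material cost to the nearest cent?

$28.34

Infill region: 304 − 106 → 198 cm³.
Infill volume = 0.70 × 198, so 138.6 cm³.
Support = 0.25 × 304, so 76 cm³.
Total extruded: 106 + 138.6 + 76 → 320.6 cm³.
Mass = 320.6 × 1.18 = 378.308 g.
At $74.9/kg: 378.308/1000 × 74.9 = $28.34.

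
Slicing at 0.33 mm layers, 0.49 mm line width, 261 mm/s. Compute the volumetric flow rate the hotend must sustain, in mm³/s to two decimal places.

42.20

Extrusion cross-section = 0.33 × 0.49, so 0.1617 mm².
Q = v·A = 261 × 0.1617 = 42.20 mm³/s.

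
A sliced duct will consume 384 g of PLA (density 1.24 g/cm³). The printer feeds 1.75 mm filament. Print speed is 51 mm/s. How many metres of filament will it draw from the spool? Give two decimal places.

128.75 m

Extruded volume: 384/1.24 = 309.6774 cm³ (309677.4 mm³).
Cross-section of 1.75 mm filament: π·(1.75/2)² = 2.4053 mm².
L = V/A = 309677.4/2.4053 = 128747.93 mm → 128.75 m.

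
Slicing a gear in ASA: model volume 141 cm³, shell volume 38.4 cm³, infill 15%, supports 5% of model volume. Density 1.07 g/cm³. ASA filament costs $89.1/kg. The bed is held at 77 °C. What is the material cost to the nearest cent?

Volume inside the shell = 141 − 38.4 = 102.6 cm³.
Infill deposited = 0.15 × 102.6, so 15.39 cm³.
Support = 0.05 × 141, so 7.05 cm³.
Total extruded: 38.4 + 15.39 + 7.05 → 60.84 cm³.
Mass = 60.84 × 1.07, so 65.0988 g.
Cost = 65.0988 g / 1000 × $89.1/kg = $5.80.

$5.80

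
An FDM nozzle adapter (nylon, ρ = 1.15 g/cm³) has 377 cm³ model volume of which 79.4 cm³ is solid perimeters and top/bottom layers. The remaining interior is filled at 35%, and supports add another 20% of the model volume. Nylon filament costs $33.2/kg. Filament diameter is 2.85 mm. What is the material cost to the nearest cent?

$9.89

Volume inside the shell = 377 − 79.4 = 297.6 cm³.
Deposited infill = 0.35 × 297.6, so 104.16 cm³.
Support = 0.20 × 377, so 75.4 cm³.
Total printed volume = 79.4 + 104.16 + 75.4 = 258.96 cm³.
Mass = 258.96 × 1.15 = 297.804 g.
Cost = 297.804 g / 1000 × $33.2/kg = $9.89.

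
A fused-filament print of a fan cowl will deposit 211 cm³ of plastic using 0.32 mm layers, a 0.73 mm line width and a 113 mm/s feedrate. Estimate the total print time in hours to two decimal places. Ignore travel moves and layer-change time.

Bead cross-section = 0.32 × 0.73, so 0.2336 mm².
Total extruded path = 211000/0.2336 = 903253.4 mm.
Time extruding = 903253.4 / 113, so 7993.4 s.
Converting: 7993.4 s = 2.22 hours.

2.22 hours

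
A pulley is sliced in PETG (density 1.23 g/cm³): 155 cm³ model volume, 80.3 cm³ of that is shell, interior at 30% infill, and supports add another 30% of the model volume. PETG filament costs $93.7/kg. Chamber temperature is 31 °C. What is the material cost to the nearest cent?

Interior volume: 155 − 80.3 → 74.7 cm³.
Deposited infill = 0.30 × 74.7 = 22.41 cm³.
Support: 0.30 × 155 → 46.5 cm³.
Deposited volume = 80.3 + 22.41 + 46.5, so 149.21 cm³.
Mass = 149.21 × 1.23, so 183.5283 g.
At $93.7/kg: 183.5283/1000 × 93.7 = $17.20.

$17.20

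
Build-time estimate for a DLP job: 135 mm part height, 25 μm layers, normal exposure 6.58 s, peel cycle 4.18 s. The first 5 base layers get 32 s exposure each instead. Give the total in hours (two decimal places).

16.18 hours

Layers = ⌈135/0.025⌉ = 5400.
Base layers: 5 × (32 + 4.18) → 180.9 s.
Regular layers: 5395 × (6.58 + 4.18) → 58050.2 s.
Sum: 180.9 + 58050.2 = 58231.1 s → 16.18 hours.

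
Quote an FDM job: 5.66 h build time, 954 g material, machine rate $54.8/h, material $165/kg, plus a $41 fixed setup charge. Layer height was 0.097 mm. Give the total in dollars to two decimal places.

$508.58

Machine-time cost: 54.8 × 5.66 → $310.168.
Material cost = 165 × 954/1000 = $157.41.
Adding setup: 310.168 + 157.41 + 41 → 508.578 ≈ $508.58.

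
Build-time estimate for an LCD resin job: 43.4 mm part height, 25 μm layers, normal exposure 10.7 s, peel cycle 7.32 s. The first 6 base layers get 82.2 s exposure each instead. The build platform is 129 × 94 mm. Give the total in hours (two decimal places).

Layer count = ceil(43.4 / 0.025) = 1736.
Bottom layers = 6 × (82.2 + 7.32), so 537.12 s.
Normal layers: 1730 × (10.7 + 7.32) → 31174.6 s.
Sum: 537.12 + 31174.6 = 31711.72 s → 8.81 hours.

8.81 hours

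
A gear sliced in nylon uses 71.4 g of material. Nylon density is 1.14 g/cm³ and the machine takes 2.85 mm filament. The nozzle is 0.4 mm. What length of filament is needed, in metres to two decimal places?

9.82 m

Extruded volume: 71.4/1.14 = 62.6316 cm³ (62631.6 mm³).
Cross-section of 2.85 mm filament: π·(2.85/2)² = 6.3794 mm².
Length = 62631.6 / 6.3794 = 9817.79 mm = 9.82 m.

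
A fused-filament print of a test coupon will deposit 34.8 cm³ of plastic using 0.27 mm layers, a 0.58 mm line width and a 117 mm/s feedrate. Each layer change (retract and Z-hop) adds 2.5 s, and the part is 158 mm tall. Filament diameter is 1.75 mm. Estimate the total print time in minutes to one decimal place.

Line area = 0.27 × 0.58 = 0.1566 mm².
Toolpath length = 34.8 cm³ / 0.1566 mm² = 34800 / 0.1566 = 222222.2 mm.
Extrusion time = 222222.2 / 117, so 1899.3 s.
Layers = ⌈158/0.27⌉ = 586.
Z-hop total = 586 × 2.5 = 1465 s.
Total = 1899.3 + 1465 = 3364.3 s = 56.1 minutes.

56.1 minutes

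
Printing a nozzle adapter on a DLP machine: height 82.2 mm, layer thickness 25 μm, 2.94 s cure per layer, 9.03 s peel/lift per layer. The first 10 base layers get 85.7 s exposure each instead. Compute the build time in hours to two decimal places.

11.16 hours

Number of layers: 82.2 / 0.025 → 3288 (rounded up).
Bottom layers = 10 × (85.7 + 9.03) = 947.3 s.
Remaining layers = 3278 × (2.94 + 9.03), so 39237.66 s.
Sum: 947.3 + 39237.66 = 40184.96 s → 11.16 hours.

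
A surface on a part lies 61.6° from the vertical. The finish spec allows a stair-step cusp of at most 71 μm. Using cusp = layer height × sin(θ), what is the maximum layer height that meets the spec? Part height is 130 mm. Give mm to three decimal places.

0.081 mm

Layer height = cusp / sin(61.6°) = 0.071 / 0.8796 = 0.081 mm.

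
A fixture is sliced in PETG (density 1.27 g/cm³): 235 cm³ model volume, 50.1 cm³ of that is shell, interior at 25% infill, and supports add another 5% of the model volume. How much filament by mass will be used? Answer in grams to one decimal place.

Infill region = 235 − 50.1, so 184.9 cm³.
Deposited infill = 0.25 × 184.9 = 46.225 cm³.
Support = 0.05 × 235 = 11.75 cm³.
Total extruded: 50.1 + 46.225 + 11.75 → 108.075 cm³.
Mass: 108.075 × 1.27 → 137.25525 g.

137.3 g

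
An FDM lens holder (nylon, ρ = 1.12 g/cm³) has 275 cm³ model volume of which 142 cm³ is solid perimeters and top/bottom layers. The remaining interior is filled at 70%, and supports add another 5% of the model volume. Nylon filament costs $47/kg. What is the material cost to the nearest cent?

$13.10

Infill region = 275 − 142 = 133 cm³.
Infill volume: 0.70 × 133 → 93.1 cm³.
Support = 0.05 × 275 = 13.75 cm³.
Total printed volume = 142 + 93.1 + 13.75 = 248.85 cm³.
Mass: 248.85 × 1.12 → 278.712 g.
Cost = 278.712 g / 1000 × $47/kg = $13.10.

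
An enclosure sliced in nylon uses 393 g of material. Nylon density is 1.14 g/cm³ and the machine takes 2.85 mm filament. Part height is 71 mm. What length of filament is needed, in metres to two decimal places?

54.04 m

Volume = 393 g / 1.14 g·cm⁻³ = 344.7368 cm³ = 344736.8 mm³.
Filament cross-section = π × (2.85/2)² = 6.3794 mm².
L = V/A = 344736.8/6.3794 = 54039.06 mm → 54.04 m.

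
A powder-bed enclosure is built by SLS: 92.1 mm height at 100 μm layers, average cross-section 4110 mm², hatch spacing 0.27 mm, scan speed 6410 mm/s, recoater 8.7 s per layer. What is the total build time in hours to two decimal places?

2.83 hours

Layer count = ceil(92.1 / 0.1) = 921.
Scan path per layer = 4110 / 0.27 = 15222.2 mm.
Per-layer scan time: 15222.2 / 6410 → 2.3748 s.
Time per layer: 2.3748 + 8.7 → 11.0748 s.
Build time = 921 × 11.0748 = 10199.8908 s = 2.83 hours.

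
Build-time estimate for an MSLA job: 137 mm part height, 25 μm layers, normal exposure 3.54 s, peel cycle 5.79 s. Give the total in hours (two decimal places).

14.20 hours

Number of layers: 137 / 0.025 → 5480 (rounded up).
Per-layer time = 3.54 + 5.79, so 9.33 s.
Build time: 5480 × 9.33 s = 51128.4 s, i.e. 14.20 hours.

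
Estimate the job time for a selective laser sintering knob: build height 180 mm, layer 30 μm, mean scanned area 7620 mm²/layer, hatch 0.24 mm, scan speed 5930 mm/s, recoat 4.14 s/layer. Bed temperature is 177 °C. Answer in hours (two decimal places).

Layers = ⌈180/0.03⌉ = 6000.
Scan path per layer = 7620 / 0.24, so 31750 mm.
Per-layer scan time = 31750 / 5930 = 5.3541 s.
Per-layer time = 5.3541 + 4.14 = 9.4941 s.
Build time = 6000 × 9.4941 = 56964.6 s = 15.82 hours.

15.82 hours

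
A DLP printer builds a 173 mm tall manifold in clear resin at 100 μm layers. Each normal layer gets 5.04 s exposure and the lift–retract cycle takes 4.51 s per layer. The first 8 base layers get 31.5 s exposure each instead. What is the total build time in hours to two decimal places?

Layer count = ceil(173 / 0.1) = 1730.
Bottom layers = 8 × (31.5 + 4.51) = 288.08 s.
Remaining layers = 1722 × (5.04 + 4.51) = 16445.1 s.
Sum: 288.08 + 16445.1 = 16733.18 s → 4.65 hours.

4.65 hours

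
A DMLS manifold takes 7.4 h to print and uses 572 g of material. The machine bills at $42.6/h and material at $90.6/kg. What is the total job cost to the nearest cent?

$367.06

Machine cost = 42.6 × 7.4, so $315.24.
Material charge: 90.6 × 572/1000 → $51.8232.
Total = 315.24 + 51.8232 = 367.0632 ≈ $367.06.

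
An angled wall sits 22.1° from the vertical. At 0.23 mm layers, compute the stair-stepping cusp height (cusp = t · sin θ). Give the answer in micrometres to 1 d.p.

h_c = t·sin θ = 0.23 × 0.3762 = 0.086526 mm (86.5 μm).

86.5 μm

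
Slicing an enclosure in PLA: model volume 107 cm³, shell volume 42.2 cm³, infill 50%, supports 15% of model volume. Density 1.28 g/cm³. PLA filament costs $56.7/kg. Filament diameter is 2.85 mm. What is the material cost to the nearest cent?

$6.58

Interior volume = 107 − 42.2 = 64.8 cm³.
Infill volume = 0.50 × 64.8 = 32.4 cm³.
Support = 0.15 × 107 = 16.05 cm³.
Total extruded = 42.2 + 32.4 + 16.05 = 90.65 cm³.
Mass = 90.65 × 1.28, so 116.032 g.
Cost = 116.032 g / 1000 × $56.7/kg = $6.58.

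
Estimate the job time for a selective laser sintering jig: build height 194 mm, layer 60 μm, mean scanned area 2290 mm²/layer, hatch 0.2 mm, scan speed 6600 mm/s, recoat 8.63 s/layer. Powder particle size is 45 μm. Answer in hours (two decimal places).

9.31 hours

Layer count = ceil(194 / 0.06) = 3234.
Per-layer scan distance = 2290 / 0.2 = 11450 mm.
Laser time per layer: 11450 / 6600 → 1.7348 s.
Time per layer = 1.7348 + 8.63, so 10.3648 s.
Build time = 3234 × 10.3648 = 33519.7632 s = 9.31 hours.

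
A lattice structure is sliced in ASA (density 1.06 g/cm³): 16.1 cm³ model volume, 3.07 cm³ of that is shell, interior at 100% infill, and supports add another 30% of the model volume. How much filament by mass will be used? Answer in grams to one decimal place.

22.2 g

Interior volume = 16.1 − 3.07, so 13.03 cm³.
Deposited infill: 1.00 × 13.03 → 13.03 cm³.
Support: 0.30 × 16.1 → 4.83 cm³.
Total printed volume = 3.07 + 13.03 + 4.83 = 20.93 cm³.
Mass = 20.93 × 1.06, so 22.1858 g.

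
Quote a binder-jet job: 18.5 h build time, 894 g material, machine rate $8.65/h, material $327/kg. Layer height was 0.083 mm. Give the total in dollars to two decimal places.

$452.36

Time charge: 8.65 × 18.5 → $160.025.
Feedstock cost = 327 × 894/1000 = $292.338.
Job cost: 160.025 + 292.338 = 452.363 ≈ $452.36.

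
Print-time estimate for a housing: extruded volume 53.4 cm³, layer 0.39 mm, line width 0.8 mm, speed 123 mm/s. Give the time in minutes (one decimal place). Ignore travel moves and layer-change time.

Extrusion cross-section = 0.39 × 0.8, so 0.312 mm².
Path length: 53400 mm³ / 0.312 mm² → 171153.8 mm.
Time extruding = 171153.8 / 123, so 1391.5 s.
In the requested units: 1391.5 s = 23.2 minutes.

23.2 minutes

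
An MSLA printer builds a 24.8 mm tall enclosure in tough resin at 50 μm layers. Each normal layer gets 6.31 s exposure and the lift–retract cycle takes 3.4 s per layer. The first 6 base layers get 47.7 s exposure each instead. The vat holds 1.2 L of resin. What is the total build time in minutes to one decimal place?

Layer count = ceil(24.8 / 0.05) = 496.
Bottom layers = 6 × (47.7 + 3.4), so 306.6 s.
Regular layers = 490 × (6.31 + 3.4), so 4757.9 s.
Total = 306.6 + 4757.9 = 5064.5 s = 84.4 minutes.

84.4 minutes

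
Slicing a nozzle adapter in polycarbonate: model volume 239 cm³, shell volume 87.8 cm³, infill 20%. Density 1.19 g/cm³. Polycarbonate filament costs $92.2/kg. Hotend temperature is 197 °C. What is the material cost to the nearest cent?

Interior volume = 239 − 87.8 = 151.2 cm³.
Deposited infill = 0.20 × 151.2, so 30.24 cm³.
Total extruded = 87.8 + 30.24, so 118.04 cm³.
Mass = 118.04 × 1.19 = 140.4676 g.
Cost = 140.4676 g / 1000 × $92.2/kg = $12.95.

$12.95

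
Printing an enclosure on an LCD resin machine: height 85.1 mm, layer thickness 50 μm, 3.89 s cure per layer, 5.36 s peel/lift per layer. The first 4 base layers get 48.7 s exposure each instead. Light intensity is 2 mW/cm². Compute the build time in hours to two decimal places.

4.42 hours

Number of layers: 85.1 / 0.05 → 1702 (rounded up).
Bottom layers: 4 × (48.7 + 5.36) → 216.24 s.
Remaining layers: 1698 × (3.89 + 5.36) → 15706.5 s.
Total = 216.24 + 15706.5 = 15922.74 s = 4.42 hours.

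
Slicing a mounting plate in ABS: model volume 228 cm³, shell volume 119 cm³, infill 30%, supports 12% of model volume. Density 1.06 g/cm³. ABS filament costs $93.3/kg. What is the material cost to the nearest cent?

Infill region = 228 − 119, so 109 cm³.
Deposited infill = 0.30 × 109 = 32.7 cm³.
Support = 0.12 × 228, so 27.36 cm³.
Total extruded = 119 + 32.7 + 27.36, so 179.06 cm³.
Mass: 179.06 × 1.06 → 189.8036 g.
Cost = 189.8036 g / 1000 × $93.3/kg = $17.71.

$17.71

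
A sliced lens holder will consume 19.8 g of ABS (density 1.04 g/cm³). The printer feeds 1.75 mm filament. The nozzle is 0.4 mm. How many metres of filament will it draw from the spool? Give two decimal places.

Volume = 19.8 g / 1.04 g·cm⁻³ = 19.0385 cm³ = 19038.5 mm³.
Cross-section of 1.75 mm filament: π·(1.75/2)² = 2.4053 mm².
Length = 19038.5 / 2.4053 = 7915.23 mm = 7.92 m.

7.92 m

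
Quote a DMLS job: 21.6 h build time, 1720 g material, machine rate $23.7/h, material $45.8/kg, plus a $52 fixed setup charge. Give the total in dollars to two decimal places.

$642.70

Time charge = 23.7 × 21.6, so $511.92.
Material charge = 45.8 × 1720/1000, so $78.776.
Total = 511.92 + 78.776 + 52 = 642.696 ≈ $642.70.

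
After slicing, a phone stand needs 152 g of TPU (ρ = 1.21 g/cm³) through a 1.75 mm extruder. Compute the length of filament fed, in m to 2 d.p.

52.23 m

Extruded volume: 152/1.21 = 125.6198 cm³ (125619.8 mm³).
A = π r² = π × 0.875² = 2.4053 mm².
L = V/A = 125619.8/2.4053 = 52226.25 mm → 52.23 m.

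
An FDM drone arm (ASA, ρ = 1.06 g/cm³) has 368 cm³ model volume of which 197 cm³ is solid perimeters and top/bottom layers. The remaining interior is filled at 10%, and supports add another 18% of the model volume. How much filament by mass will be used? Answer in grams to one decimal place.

297.2 g

Interior volume: 368 − 197 → 171 cm³.
Infill deposited = 0.10 × 171, so 17.1 cm³.
Support = 0.18 × 368 = 66.24 cm³.
Total printed volume = 197 + 17.1 + 66.24, so 280.34 cm³.
Mass = 280.34 × 1.06 = 297.1604 g.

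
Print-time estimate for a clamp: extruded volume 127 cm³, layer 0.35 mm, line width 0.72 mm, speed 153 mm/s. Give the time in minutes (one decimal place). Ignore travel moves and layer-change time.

54.9 minutes

Bead cross-section = 0.35 × 0.72 = 0.252 mm².
Path length: 127000 mm³ / 0.252 mm² → 503968.3 mm.
Time extruding = 503968.3 / 153, so 3293.9 s.
Converting: 3293.9 s = 54.9 minutes.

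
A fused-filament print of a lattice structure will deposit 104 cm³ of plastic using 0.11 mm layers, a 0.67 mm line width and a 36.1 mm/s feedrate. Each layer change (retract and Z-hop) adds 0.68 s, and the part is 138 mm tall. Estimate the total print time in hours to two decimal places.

Extrusion cross-section = 0.11 × 0.67 = 0.0737 mm².
Total extruded path = 104000/0.0737 = 1411126.2 mm.
Extrusion time: 1411126.2 / 36.1 → 39089.4 s.
Number of layers: 138 / 0.11 → 1255 (rounded up).
Z-hop total = 1255 × 0.68, so 853.4 s.
Total = 39089.4 + 853.4 = 39942.8 s = 11.10 hours.

11.10 hours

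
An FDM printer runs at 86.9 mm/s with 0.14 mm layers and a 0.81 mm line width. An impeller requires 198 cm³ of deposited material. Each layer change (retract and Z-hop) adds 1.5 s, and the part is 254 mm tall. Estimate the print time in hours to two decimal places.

Extrusion cross-section: 0.14 × 0.81 → 0.1134 mm².
Path length: 198000 mm³ / 0.1134 mm² → 1746031.7 mm.
Time extruding: 1746031.7 / 86.9 → 20092.4 s.
Layers = ⌈254/0.14⌉ = 1815.
Non-print overhead: 1815 × 1.5 → 2722.5 s.
Total = 20092.4 + 2722.5 = 22814.9 s = 6.34 hours.

6.34 hours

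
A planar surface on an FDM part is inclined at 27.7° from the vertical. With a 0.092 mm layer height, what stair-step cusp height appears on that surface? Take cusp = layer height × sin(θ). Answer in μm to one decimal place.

42.8 μm

Cusp = layer height × sin(27.7°) = 0.092 × 0.4648 = 0.042762 mm = 42.8 μm.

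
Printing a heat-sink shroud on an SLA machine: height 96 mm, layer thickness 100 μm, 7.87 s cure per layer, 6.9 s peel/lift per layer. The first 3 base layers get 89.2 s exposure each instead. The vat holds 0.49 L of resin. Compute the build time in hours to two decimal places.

Layer count = ceil(96 / 0.1) = 960.
Bottom layers: 3 × (89.2 + 6.9) → 288.3 s.
Normal layers = 957 × (7.87 + 6.9) = 14134.89 s.
Total = 288.3 + 14134.89 = 14423.19 s = 4.01 hours.

4.01 hours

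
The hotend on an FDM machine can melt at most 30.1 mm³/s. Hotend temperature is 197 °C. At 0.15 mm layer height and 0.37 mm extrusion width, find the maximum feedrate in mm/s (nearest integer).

542 mm/s

Bead cross-section = 0.15 × 0.37, so 0.0555 mm².
v_max = Q/A = 30.1/0.0555 = 542.34 mm/s → 542 mm/s.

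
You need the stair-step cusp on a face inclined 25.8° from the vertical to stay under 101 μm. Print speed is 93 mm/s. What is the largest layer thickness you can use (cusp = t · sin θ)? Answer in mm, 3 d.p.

sin(25.8°) = 0.4352; t_max = 0.101/0.4352 = 0.232 mm.

0.232 mm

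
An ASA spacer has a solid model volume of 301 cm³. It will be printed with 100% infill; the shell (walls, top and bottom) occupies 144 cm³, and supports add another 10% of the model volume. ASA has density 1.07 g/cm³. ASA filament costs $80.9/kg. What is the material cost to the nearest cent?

$28.66

Interior volume = 301 − 144, so 157 cm³.
Infill deposited = 1.00 × 157 = 157 cm³.
Support: 0.10 × 301 → 30.1 cm³.
Deposited volume = 144 + 157 + 30.1, so 331.1 cm³.
Mass = 331.1 × 1.07, so 354.277 g.
At $80.9/kg: 354.277/1000 × 80.9 = $28.66.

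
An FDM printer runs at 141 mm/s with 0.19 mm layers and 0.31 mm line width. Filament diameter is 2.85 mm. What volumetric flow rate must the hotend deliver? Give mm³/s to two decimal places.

8.30

Extrusion cross-section = 0.19 × 0.31 = 0.0589 mm².
Volumetric flow = 141 × 0.0589 = 8.30 mm³/s.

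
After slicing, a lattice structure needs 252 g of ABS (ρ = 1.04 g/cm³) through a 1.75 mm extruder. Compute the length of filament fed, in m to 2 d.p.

100.74 m

Volume = 252 g / 1.04 g·cm⁻³ = 242.3077 cm³ = 242307.7 mm³.
Filament cross-section = π × (1.75/2)² = 2.4053 mm².
Length = 242307.7 / 2.4053 = 100739.08 mm = 100.74 m.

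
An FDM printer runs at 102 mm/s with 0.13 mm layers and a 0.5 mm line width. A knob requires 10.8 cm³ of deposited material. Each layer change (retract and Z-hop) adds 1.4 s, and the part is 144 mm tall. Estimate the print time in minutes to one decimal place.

53.0 minutes

Bead cross-section = 0.13 × 0.5, so 0.065 mm².
Total extruded path = 10800/0.065 = 166153.8 mm.
Extrusion time = 166153.8 / 102, so 1629 s.
Layer count = ceil(144 / 0.13) = 1108.
Layer-change overhead: 1108 × 1.4 → 1551.2 s.
Altogether 1629 + 1551.2 = 3180.2 s, i.e. 53.0 minutes.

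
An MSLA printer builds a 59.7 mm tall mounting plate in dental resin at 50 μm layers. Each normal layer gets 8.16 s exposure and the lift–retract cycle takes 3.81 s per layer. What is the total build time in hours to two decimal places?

Number of layers: 59.7 / 0.05 → 1194 (rounded up).
Each layer takes = 8.16 + 3.81, so 11.97 s.
Total = 1194 × 11.97 = 14292.18 s = 3.97 hours.

3.97 hours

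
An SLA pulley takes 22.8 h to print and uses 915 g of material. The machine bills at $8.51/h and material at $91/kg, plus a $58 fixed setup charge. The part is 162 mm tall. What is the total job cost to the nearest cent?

$335.29

Machine cost = 8.51 × 22.8, so $194.028.
Material cost = 91 × 915/1000, so $83.265.
Total = 194.028 + 83.265 + 58 = 335.293 ≈ $335.29.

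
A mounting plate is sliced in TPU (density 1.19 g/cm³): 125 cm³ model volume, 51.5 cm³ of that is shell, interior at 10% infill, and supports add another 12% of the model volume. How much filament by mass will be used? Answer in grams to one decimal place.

Interior volume = 125 − 51.5 = 73.5 cm³.
Deposited infill: 0.10 × 73.5 → 7.35 cm³.
Support: 0.12 × 125 → 15 cm³.
Total printed volume: 51.5 + 7.35 + 15 → 73.85 cm³.
Mass: 73.85 × 1.19 → 87.8815 g.

87.9 g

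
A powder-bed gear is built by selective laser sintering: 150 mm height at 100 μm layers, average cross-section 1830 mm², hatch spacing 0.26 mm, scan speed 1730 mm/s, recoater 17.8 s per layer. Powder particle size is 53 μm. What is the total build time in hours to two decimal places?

Number of layers: 150 / 0.1 → 1500 (rounded up).
Per-layer scan distance: 1830 / 0.26 → 7038.5 mm.
Laser time per layer = 7038.5 / 1730, so 4.0685 s.
Time per layer: 4.0685 + 17.8 → 21.8685 s.
Total: 1500 × 21.8685 s = 32802.75 s → 9.11 hours.

9.11 hours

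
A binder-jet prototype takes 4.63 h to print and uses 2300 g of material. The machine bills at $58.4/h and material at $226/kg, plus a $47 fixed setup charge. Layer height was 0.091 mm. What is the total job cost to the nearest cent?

Machine-time cost: 58.4 × 4.63 → $270.392.
Material cost = 226 × 2300/1000 = $519.80.
Adding setup: 270.392 + 519.80 + 47 → 837.192 ≈ $837.19.

$837.19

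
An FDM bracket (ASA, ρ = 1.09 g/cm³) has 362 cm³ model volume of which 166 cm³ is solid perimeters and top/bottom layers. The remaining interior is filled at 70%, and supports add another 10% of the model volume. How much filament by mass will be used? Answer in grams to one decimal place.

Infill region: 362 − 166 → 196 cm³.
Deposited infill: 0.70 × 196 → 137.2 cm³.
Support = 0.10 × 362, so 36.2 cm³.
Deposited volume = 166 + 137.2 + 36.2, so 339.4 cm³.
Mass = 339.4 × 1.09 = 369.946 g.

369.9 g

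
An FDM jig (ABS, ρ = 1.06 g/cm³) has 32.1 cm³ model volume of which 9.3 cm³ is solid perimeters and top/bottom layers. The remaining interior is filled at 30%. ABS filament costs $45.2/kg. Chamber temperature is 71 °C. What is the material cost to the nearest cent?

Volume inside the shell = 32.1 − 9.3, so 22.8 cm³.
Infill volume = 0.30 × 22.8, so 6.84 cm³.
Total printed volume = 9.3 + 6.84 = 16.14 cm³.
Mass: 16.14 × 1.06 → 17.1084 g.
Cost = 17.1084 g / 1000 × $45.2/kg = $0.77.

$0.77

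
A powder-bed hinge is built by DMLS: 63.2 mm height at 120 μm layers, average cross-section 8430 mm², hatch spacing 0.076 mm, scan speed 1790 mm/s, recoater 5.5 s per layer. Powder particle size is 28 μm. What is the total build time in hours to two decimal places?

Layers = ⌈63.2/0.12⌉ = 527.
Per-layer scan distance = 8430 / 0.076 = 110921.1 mm.
Laser time per layer = 110921.1 / 1790, so 61.9671 s.
Time per layer = 61.9671 + 5.5, so 67.4671 s.
Build time = 527 × 67.4671 = 35555.1617 s = 9.88 hours.

9.88 hours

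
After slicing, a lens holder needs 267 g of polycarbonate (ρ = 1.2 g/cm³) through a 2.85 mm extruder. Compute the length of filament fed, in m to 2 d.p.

34.88 m

Volume = 267 g / 1.2 g·cm⁻³ = 222.5 cm³ = 222500 mm³.
Cross-section of 2.85 mm filament: π·(2.85/2)² = 6.3794 mm².
Length = 222500 / 6.3794 = 34877.89 mm = 34.88 m.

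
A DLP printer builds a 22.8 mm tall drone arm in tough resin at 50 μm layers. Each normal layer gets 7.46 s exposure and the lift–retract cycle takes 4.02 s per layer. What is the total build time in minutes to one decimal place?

Layers = ⌈22.8/0.05⌉ = 456.
Cycle time = 7.46 + 4.02, so 11.48 s.
Build time: 456 × 11.48 s = 5234.88 s, i.e. 87.2 minutes.

87.2 minutes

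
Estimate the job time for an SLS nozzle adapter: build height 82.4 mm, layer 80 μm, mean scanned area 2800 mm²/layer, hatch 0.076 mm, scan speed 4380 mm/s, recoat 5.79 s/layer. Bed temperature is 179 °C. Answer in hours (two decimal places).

Layer count = ceil(82.4 / 0.08) = 1030.
Hatch length per layer: 2800 / 0.076 → 36842.1 mm.
Per-layer scan time = 36842.1 / 4380 = 8.4114 s.
Per-layer time = 8.4114 + 5.79 = 14.2014 s.
1030 layers × 14.2014 s/layer = 14627.442 s, i.e. 4.06 hours.

4.06 hours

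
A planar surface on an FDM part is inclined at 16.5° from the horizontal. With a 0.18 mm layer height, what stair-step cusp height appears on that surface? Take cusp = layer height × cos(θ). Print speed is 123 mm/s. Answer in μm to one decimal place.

cos(16.5°) = 0.9588, so cusp = 0.18 × 0.9588 = 0.172584 mm → 172.6 μm.

172.6 μm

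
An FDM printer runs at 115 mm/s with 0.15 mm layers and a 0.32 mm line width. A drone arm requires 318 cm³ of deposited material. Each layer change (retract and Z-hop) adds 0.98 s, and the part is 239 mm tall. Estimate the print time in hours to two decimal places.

Bead cross-section = 0.15 × 0.32 = 0.048 mm².
Total extruded path = 318000/0.048 = 6625000 mm.
Extrusion time = 6625000 / 115 = 57608.7 s.
Layer count = ceil(239 / 0.15) = 1594.
Non-print overhead = 1594 × 0.98, so 1562.12 s.
Altogether 57608.7 + 1562.12 = 59170.82 s, i.e. 16.44 hours.

16.44 hours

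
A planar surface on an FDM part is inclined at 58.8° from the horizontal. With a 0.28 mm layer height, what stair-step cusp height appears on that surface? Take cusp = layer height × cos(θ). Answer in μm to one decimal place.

145.0 μm

Cusp = layer height × cos(58.8°) = 0.28 × 0.5180 = 0.14504 mm = 145.0 μm.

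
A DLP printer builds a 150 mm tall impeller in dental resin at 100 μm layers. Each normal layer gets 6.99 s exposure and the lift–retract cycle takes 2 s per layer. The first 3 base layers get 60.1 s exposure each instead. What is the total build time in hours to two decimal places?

3.79 hours

Layers = ⌈150/0.1⌉ = 1500.
Bottom layers = 3 × (60.1 + 2) = 186.3 s.
Remaining layers: 1497 × (6.99 + 2) → 13458.03 s.
Total = 186.3 + 13458.03 = 13644.33 s = 3.79 hours.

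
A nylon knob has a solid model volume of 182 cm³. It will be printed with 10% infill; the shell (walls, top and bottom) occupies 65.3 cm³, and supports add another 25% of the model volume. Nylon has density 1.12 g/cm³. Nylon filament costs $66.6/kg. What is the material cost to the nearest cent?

$9.14

Interior volume = 182 − 65.3 = 116.7 cm³.
Infill volume: 0.10 × 116.7 → 11.67 cm³.
Support = 0.25 × 182 = 45.5 cm³.
Deposited volume: 65.3 + 11.67 + 45.5 → 122.47 cm³.
Mass = 122.47 × 1.12, so 137.1664 g.
At $66.6/kg: 137.1664/1000 × 66.6 = $9.14.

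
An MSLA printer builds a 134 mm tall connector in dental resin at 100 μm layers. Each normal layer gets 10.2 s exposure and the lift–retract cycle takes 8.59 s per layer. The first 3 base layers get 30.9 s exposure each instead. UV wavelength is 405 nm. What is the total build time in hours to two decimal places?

Layer count = ceil(134 / 0.1) = 1340.
Burn-in layers = 3 × (30.9 + 8.59), so 118.47 s.
Remaining layers: 1337 × (10.2 + 8.59) → 25122.23 s.
Sum: 118.47 + 25122.23 = 25240.7 s → 7.01 hours.

7.01 hours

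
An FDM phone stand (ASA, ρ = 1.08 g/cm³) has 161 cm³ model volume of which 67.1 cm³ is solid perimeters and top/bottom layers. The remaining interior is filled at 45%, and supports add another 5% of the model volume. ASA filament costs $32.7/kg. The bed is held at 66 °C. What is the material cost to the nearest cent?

$4.15

Infill region = 161 − 67.1, so 93.9 cm³.
Deposited infill = 0.45 × 93.9, so 42.255 cm³.
Support = 0.05 × 161 = 8.05 cm³.
Total extruded = 67.1 + 42.255 + 8.05 = 117.405 cm³.
Mass = 117.405 × 1.08, so 126.7974 g.
At $32.7/kg: 126.7974/1000 × 32.7 = $4.15.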